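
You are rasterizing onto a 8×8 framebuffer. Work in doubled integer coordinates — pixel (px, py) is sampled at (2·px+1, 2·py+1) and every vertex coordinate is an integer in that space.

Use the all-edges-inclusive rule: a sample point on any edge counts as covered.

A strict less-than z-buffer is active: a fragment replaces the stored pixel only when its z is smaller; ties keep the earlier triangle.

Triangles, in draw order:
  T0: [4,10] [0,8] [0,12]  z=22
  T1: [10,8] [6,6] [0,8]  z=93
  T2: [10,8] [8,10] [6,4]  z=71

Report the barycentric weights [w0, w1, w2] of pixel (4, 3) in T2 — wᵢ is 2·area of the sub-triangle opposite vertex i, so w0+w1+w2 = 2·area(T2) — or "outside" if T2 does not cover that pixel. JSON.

T0:
  2·area = 16  (B↔C swapped to make it positive)
  edge (4, 10)→(0, 12): d=(-4,2) inclusive
  edge (0, 12)→(0, 8): d=(0,-4) inclusive
  edge (0, 8)→(4, 10): d=(4,2) inclusive
    (0,4)@(1, 9): e=[10,4,2] → X
    (1,4)@(3, 9): e=[6,12,-2] → .
    (0,5)@(1, 11): e=[2,4,10] → X
    (1,5)@(3, 11): e=[-2,12,6] → .
    (0,6)@(1, 13): e=[-6,4,18] → .
  covered (2 px):
    . . . . . . . .
    . . . . . . . .
    . . . . . . . .
    . . . . . . . .
    X . . . . . . .
    X . . . . . . .
    . . . . . . . .
    . . . . . . . .
T1:
  2·area = 20  (B↔C swapped to make it positive)
  edge (10, 8)→(0, 8): d=(-10,0) inclusive
  edge (0, 8)→(6, 6): d=(6,-2) inclusive
  edge (6, 6)→(10, 8): d=(4,2) inclusive
    (7,1)@(15, 3): e=[50,0,-30] → .  [on edge]
    (4,2)@(9, 5): e=[30,0,-10] → .  [on edge]
    (1,3)@(3, 7): e=[10,0,10] → X  [on edge]
    (2,3)@(5, 7): e=[10,4,6] → X
    (3,3)@(7, 7): e=[10,8,2] → X
    (4,3)@(9, 7): e=[10,12,-2] → .
    (1,4)@(3, 9): e=[-10,12,18] → .
    (2,4)@(5, 9): e=[-10,16,14] → .
    (3,4)@(7, 9): e=[-10,20,10] → .
  covered (3 px):
    . . . . . . . .
    . . . . . . . .
    . . . . . . . .
    . X X X . . . .
    . . . . . . . .
    . . . . . . . .
    . . . . . . . .
    . . . . . . . .
T2:
  2·area = 16
  edge (10, 8)→(8, 10): d=(-2,2) inclusive
  edge (8, 10)→(6, 4): d=(-2,-6) inclusive
  edge (6, 4)→(10, 8): d=(4,4) inclusive
    (1,0)@(3, 1): e=[28,-12,0] → .  [on edge]
    (2,0)@(5, 1): e=[24,0,-8] → .  [on edge]
    (2,1)@(5, 3): e=[20,-4,0] → .  [on edge]
    (7,1)@(15, 3): e=[0,56,-40] → .  [on edge]
    (3,2)@(7, 5): e=[12,4,0] → X  [on edge]
    (4,2)@(9, 5): e=[8,16,-8] → .
    (6,2)@(13, 5): e=[0,40,-24] → .  [on edge]
    (3,3)@(7, 7): e=[8,0,8] → X  [on edge]
    (4,3)@(9, 7): e=[4,12,0] → X  [on edge]
    (5,3)@(11, 7): e=[0,24,-8] → .  [on edge]
    (3,4)@(7, 9): e=[4,-4,16] → .
    (4,4)@(9, 9): e=[0,8,8] → X  [on edge]
    (5,4)@(11, 9): e=[-4,20,0] → .  [on edge]
    (3,5)@(7, 11): e=[0,-8,24] → .  [on edge]
    (6,5)@(13, 11): e=[-12,28,0] → .  [on edge]
    (2,6)@(5, 13): e=[0,-24,40] → .  [on edge]
    (4,6)@(9, 13): e=[-8,0,24] → .  [on edge]
    (7,6)@(15, 13): e=[-20,36,0] → .  [on edge]
    (1,7)@(3, 15): e=[0,-40,56] → .  [on edge]
  covered (4 px):
    . . . . . . . .
    . . . . . . . .
    . . . X . . . .
    . . . X X . . .
    . . . . X . . .
    . . . . . . . .
    . . . . . . . .
    . . . . . . . .

Final: [12,0,4]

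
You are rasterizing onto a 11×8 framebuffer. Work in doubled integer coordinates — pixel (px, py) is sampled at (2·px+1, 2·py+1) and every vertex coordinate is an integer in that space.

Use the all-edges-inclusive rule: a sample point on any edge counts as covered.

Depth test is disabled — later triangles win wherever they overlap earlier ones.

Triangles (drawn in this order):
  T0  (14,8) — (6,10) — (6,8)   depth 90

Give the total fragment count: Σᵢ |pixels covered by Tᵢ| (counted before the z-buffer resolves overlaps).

T0:
  2·area = 16
  edge (14, 8)→(6, 10): d=(-8,2) inclusive
  edge (6, 10)→(6, 8): d=(0,-2) inclusive
  edge (6, 8)→(14, 8): d=(8,0) inclusive
    (3,4)@(7, 9): e=[6,2,8] → █
    (4,4)@(9, 9): e=[2,6,8] → █
    (5,4)@(11, 9): e=[-2,10,8] → ·
    (3,5)@(7, 11): e=[-10,2,24] → ·
    (4,5)@(9, 11): e=[-14,6,24] → ·
  covered (2 px):
    · · · · · · · · · · ·
    · · · · · · · · · · ·
    · · · · · · · · · · ·
    · · · · · · · · · · ·
    · · · █ █ · · · · · ·
    · · · · · · · · · · ·
    · · · · · · · · · · ·
    · · · · · · · · · · ·

Result: 2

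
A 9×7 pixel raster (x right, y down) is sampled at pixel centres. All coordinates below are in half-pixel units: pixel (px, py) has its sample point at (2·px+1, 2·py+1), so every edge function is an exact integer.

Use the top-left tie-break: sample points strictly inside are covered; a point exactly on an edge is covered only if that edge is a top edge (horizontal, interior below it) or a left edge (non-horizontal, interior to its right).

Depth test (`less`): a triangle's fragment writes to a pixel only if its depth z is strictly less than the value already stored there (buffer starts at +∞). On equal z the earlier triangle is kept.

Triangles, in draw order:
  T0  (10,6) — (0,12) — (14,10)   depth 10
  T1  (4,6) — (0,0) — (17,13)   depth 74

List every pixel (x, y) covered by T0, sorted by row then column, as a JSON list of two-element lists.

T0:
  2·area = 64  (B↔C swapped to make it positive)
  edge (10, 6)→(14, 10): d=(4,4) right/bottom  bias=-1
  edge (14, 10)→(0, 12): d=(-14,2) right/bottom  bias=-1
  edge (0, 12)→(10, 6): d=(10,-6) top-left  bias=+0
    (2,0)@(5, 1): e=[0,144,-80] → ·  [on edge]
    (3,1)@(7, 3): e=[0,112,-48] → ·  [on edge]
    (7,1)@(15, 3): e=[-32,96,0] → ·  [on edge]
    (4,2)@(9, 5): e=[0,80,-16] → ·  [on edge]
    (4,3)@(9, 7): e=[8,52,4] → #
    (5,3)@(11, 7): e=[0,48,16] → ·  [on edge]
    (2,4)@(5, 9): e=[32,32,0] → #  [on edge]
    (3,4)@(7, 9): e=[24,28,12] → #
    (5,4)@(11, 9): e=[8,20,36] → #
    (6,4)@(13, 9): e=[0,16,48] → ·  [on edge]
    (1,5)@(3, 11): e=[48,8,8] → #
    (3,5)@(7, 11): e=[32,0,32] → ·  [on edge]
    (7,5)@(15, 11): e=[0,-16,80] → ·  [on edge]
    (8,6)@(17, 13): e=[0,-48,112] → ·  [on edge]
  covered (7 px):
    · · · · · · · · ·
    · · · · · · · · ·
    · · · · · · · · ·
    · · · · # · · · ·
    · · # # # # · · ·
    · # # · · · · · ·
    · · · · · · · · ·
T1:
  2·area = 50
  edge (4, 6)→(0, 0): d=(-4,-6) top-left  bias=+0
  edge (0, 0)→(17, 13): d=(17,13) right/bottom  bias=-1
  edge (17, 13)→(4, 6): d=(-13,-7) top-left  bias=+0
    (0,0)@(1, 1): e=[2,4,44] → #
    (1,0)@(3, 1): e=[14,-22,58] → ·
    (0,1)@(1, 3): e=[-6,38,18] → ·
    (1,1)@(3, 3): e=[6,12,32] → #
    (2,1)@(5, 3): e=[18,-14,46] → ·
    (1,2)@(3, 5): e=[-2,46,6] → ·
    (2,2)@(5, 5): e=[10,20,20] → #
    (3,2)@(7, 5): e=[22,-6,34] → ·
    (2,3)@(5, 7): e=[2,54,-6] → ·
    (3,3)@(7, 7): e=[14,28,8] → #
    (4,3)@(9, 7): e=[26,2,22] → #
    (5,3)@(11, 7): e=[38,-24,36] → ·
    (8,6)@(17, 13): e=[50,0,0] → ·  [on edge]
  covered (6 px):
    # · · · · · · · ·
    · # · · · · · · ·
    · · # · · · · · ·
    · · · # # · · · ·
    · · · · · # · · ·
    · · · · · · · · ·
    · · · · · · · · ·

Final: [[4,3],[2,4],[3,4],[4,4],[5,4],[1,5],[2,5]]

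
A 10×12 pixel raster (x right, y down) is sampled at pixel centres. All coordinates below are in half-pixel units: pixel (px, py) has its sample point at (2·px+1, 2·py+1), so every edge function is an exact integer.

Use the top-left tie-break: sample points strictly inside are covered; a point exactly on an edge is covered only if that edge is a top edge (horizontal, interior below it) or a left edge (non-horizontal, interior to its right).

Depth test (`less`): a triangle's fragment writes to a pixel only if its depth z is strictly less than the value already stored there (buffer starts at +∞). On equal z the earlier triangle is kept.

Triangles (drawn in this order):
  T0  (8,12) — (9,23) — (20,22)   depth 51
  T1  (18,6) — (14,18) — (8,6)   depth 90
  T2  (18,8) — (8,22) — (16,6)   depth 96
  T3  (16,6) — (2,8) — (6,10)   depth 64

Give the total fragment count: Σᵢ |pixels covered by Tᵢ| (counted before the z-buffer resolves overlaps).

T0:
  2·area = 122  (B↔C swapped to make it positive)
  edge (8, 12)→(20, 22): d=(12,10) right/bottom  bias=-1
  edge (20, 22)→(9, 23): d=(-11,1) right/bottom  bias=-1
  edge (9, 23)→(8, 12): d=(-1,-11) top-left  bias=+0
    (3,0)@(7, 1): e=[-122,244,0] → .  [on edge]
    (4,6)@(9, 13): e=[2,110,10] → X
    (5,6)@(11, 13): e=[-18,108,32] → .
    (4,7)@(9, 15): e=[26,88,8] → X
    (5,7)@(11, 15): e=[6,86,30] → X
    (6,7)@(13, 15): e=[-14,84,52] → .
    (4,8)@(9, 17): e=[50,66,6] → X
    (6,8)@(13, 17): e=[10,62,50] → X
    (7,8)@(15, 17): e=[-10,60,72] → .
    (4,9)@(9, 19): e=[74,44,4] → X
    (7,9)@(15, 19): e=[14,38,70] → X
    (8,9)@(17, 19): e=[-6,36,92] → .
    (4,11)@(9, 23): e=[122,0,0] → .  [on edge]
  covered (15 px):
    . . . . . . . . . .
    . . . . . . . . . .
    . . . . . . . . . .
    . . . . . . . . . .
    . . . . . . . . . .
    . . . . . . . . . .
    . . . . X . . . . .
    . . . . X X . . . .
    . . . . X X X . . .
    . . . . X X X X . .
    . . . . X X X X X .
    . . . . . . . . . .
T1:
  2·area = 120
  edge (18, 6)→(14, 18): d=(-4,12) right/bottom  bias=-1
  edge (14, 18)→(8, 6): d=(-6,-12) top-left  bias=+0
  edge (8, 6)→(18, 6): d=(10,0) top-left  bias=+0
    (9,1)@(19, 3): e=[0,150,-30] → .  [on edge]
    (4,3)@(9, 7): e=[104,6,10] → X
    (5,3)@(11, 7): e=[80,30,10] → X
    (6,3)@(13, 7): e=[56,54,10] → X
    (7,3)@(15, 7): e=[32,78,10] → X
    (8,3)@(17, 7): e=[8,102,10] → X
    (9,3)@(19, 7): e=[-16,126,10] → .
    (4,4)@(9, 9): e=[96,-6,30] → .
    (5,4)@(11, 9): e=[72,18,30] → X
    (8,4)@(17, 9): e=[0,90,30] → .  [on edge]
    (5,5)@(11, 11): e=[64,6,50] → X
    (8,5)@(17, 11): e=[-8,78,50] → .
    (7,7)@(15, 15): e=[0,30,90] → .  [on edge]
    (6,10)@(13, 21): e=[0,-30,150] → .  [on edge]
  covered (14 px):
    . . . . . . . . . .
    . . . . . . . . . .
    . . . . . . . . . .
    . . . . X X X X X .
    . . . . . X X X . .
    . . . . . X X X . .
    . . . . . . X X . .
    . . . . . . X . . .
    . . . . . . . . . .
    . . . . . . . . . .
    . . . . . . . . . .
    . . . . . . . . . .
T2:
  2·area = 48
  edge (18, 8)→(8, 22): d=(-10,14) right/bottom  bias=-1
  edge (8, 22)→(16, 6): d=(8,-16) top-left  bias=+0
  edge (16, 6)→(18, 8): d=(2,2) right/bottom  bias=-1
    (5,0)@(11, 1): e=[168,-120,0] → .  [on edge]
    (6,1)@(13, 3): e=[120,-72,0] → .  [on edge]
    (7,2)@(15, 5): e=[72,-24,0] → .  [on edge]
    (8,3)@(17, 7): e=[24,24,0] → .  [on edge]
    (7,4)@(15, 9): e=[32,8,8] → X
    (8,4)@(17, 9): e=[4,40,4] → X
    (9,4)@(19, 9): e=[-24,72,0] → .  [on edge]
    (7,5)@(15, 11): e=[12,24,12] → X
    (8,5)@(17, 11): e=[-16,56,8] → .
    (6,6)@(13, 13): e=[20,8,20] → X
    (7,6)@(15, 13): e=[-8,40,16] → .
    (6,7)@(13, 15): e=[0,24,24] → .  [on edge]
  covered (5 px):
    . . . . . . . . . .
    . . . . . . . . . .
    . . . . . . . . . .
    . . . . . . . . . .
    . . . . . . . X X .
    . . . . . . . X . .
    . . . . . . X . . .
    . . . . . . . . . .
    . . . . . X . . . .
    . . . . . . . . . .
    . . . . . . . . . .
    . . . . . . . . . .
T3:
  2·area = 36  (B↔C swapped to make it positive)
  edge (16, 6)→(6, 10): d=(-10,4) right/bottom  bias=-1
  edge (6, 10)→(2, 8): d=(-4,-2) top-left  bias=+0
  edge (2, 8)→(16, 6): d=(14,-2) top-left  bias=+0
    (4,3)@(9, 7): e=[18,18,0] → X  [on edge]
    (5,3)@(11, 7): e=[10,22,4] → X
    (6,3)@(13, 7): e=[2,26,8] → X
    (7,3)@(15, 7): e=[-6,30,12] → .
    (2,4)@(5, 9): e=[14,2,20] → X
    (3,4)@(7, 9): e=[6,6,24] → X
    (4,4)@(9, 9): e=[-2,10,28] → .
    (5,4)@(11, 9): e=[-10,14,32] → .
    (6,4)@(13, 9): e=[-18,18,36] → .
    (2,5)@(5, 11): e=[-6,-6,48] → .
    (3,5)@(7, 11): e=[-14,-2,52] → .
  covered (5 px):
    . . . . . . . . . .
    . . . . . . . . . .
    . . . . . . . . . .
    . . . . X X X . . .
    . . X X . . . . . .
    . . . . . . . . . .
    . . . . . . . . . .
    . . . . . . . . . .
    . . . . . . . . . .
    . . . . . . . . . .
    . . . . . . . . . .
    . . . . . . . . . .

Answer: 39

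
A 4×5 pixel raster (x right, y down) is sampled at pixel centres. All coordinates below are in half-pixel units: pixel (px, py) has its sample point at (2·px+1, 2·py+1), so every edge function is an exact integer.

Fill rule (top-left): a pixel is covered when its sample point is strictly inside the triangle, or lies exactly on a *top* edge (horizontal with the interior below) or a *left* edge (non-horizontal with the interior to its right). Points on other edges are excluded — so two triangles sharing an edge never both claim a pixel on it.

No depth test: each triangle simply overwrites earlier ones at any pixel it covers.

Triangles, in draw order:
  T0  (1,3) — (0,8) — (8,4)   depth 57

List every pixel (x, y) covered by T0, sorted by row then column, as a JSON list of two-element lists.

T0:
  2·area = 36  (B↔C swapped to make it positive)
  edge (1, 3)→(8, 4): d=(7,1) right/bottom  bias=-1
  edge (8, 4)→(0, 8): d=(-8,4) right/bottom  bias=-1
  edge (0, 8)→(1, 3): d=(1,-5) top-left  bias=+0
    (0,1)@(1, 3): e=[0,36,0] → ·  [on edge]
    (0,2)@(1, 5): e=[14,20,2] → #
    (1,2)@(3, 5): e=[12,12,12] → #
    (2,2)@(5, 5): e=[10,4,22] → #
    (3,2)@(7, 5): e=[8,-4,32] → ·
    (0,3)@(1, 7): e=[28,4,4] → #
    (1,3)@(3, 7): e=[26,-4,14] → ·
    (2,3)@(5, 7): e=[24,-12,24] → ·
    (0,4)@(1, 9): e=[42,-12,6] → ·
  covered (4 px):
    · · · ·
    · · · ·
    # # # ·
    # · · ·
    · · · ·

Answer: [[0,2],[1,2],[2,2],[0,3]]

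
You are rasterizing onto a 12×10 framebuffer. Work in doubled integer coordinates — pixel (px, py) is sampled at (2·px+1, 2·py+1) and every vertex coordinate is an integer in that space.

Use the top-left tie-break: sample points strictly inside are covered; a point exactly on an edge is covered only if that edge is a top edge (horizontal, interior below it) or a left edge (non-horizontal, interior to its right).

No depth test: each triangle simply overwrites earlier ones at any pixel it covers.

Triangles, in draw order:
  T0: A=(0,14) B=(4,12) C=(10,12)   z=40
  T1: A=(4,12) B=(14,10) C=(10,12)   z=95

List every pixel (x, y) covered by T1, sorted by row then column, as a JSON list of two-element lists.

T0:
  2·area = 12
  edge (0, 14)→(4, 12): d=(4,-2) top-left  bias=+0
  edge (4, 12)→(10, 12): d=(6,0) top-left  bias=+0
  edge (10, 12)→(0, 14): d=(-10,2) right/bottom  bias=-1
    (7,5)@(15, 11): e=[18,-6,0] → ·  [on edge]
    (1,6)@(3, 13): e=[2,6,4] → #
    (2,6)@(5, 13): e=[6,6,0] → ·  [on edge]
    (1,7)@(3, 15): e=[10,18,-16] → ·
  covered (1 px):
    · · · · · · · · · · · ·
    · · · · · · · · · · · ·
    · · · · · · · · · · · ·
    · · · · · · · · · · · ·
    · · · · · · · · · · · ·
    · · · · · · · · · · · ·
    · # · · · · · · · · · ·
    · · · · · · · · · · · ·
    · · · · · · · · · · · ·
    · · · · · · · · · · · ·
T1:
  2·area = 12
  edge (4, 12)→(14, 10): d=(10,-2) top-left  bias=+0
  edge (14, 10)→(10, 12): d=(-4,2) right/bottom  bias=-1
  edge (10, 12)→(4, 12): d=(-6,0) right/bottom  bias=-1
    (9,4)@(19, 9): e=[0,-6,18] → ·  [on edge]
    (4,5)@(9, 11): e=[0,6,6] → #  [on edge]
    (5,5)@(11, 11): e=[4,2,6] → #
    (6,5)@(13, 11): e=[8,-2,6] → ·
    (4,6)@(9, 13): e=[20,-2,-6] → ·
    (5,6)@(11, 13): e=[24,-6,-6] → ·
  covered (2 px):
    · · · · · · · · · · · ·
    · · · · · · · · · · · ·
    · · · · · · · · · · · ·
    · · · · · · · · · · · ·
    · · · · · · · · · · · ·
    · · · · # # · · · · · ·
    · · · · · · · · · · · ·
    · · · · · · · · · · · ·
    · · · · · · · · · · · ·
    · · · · · · · · · · · ·

Result: [[4,5],[5,5]]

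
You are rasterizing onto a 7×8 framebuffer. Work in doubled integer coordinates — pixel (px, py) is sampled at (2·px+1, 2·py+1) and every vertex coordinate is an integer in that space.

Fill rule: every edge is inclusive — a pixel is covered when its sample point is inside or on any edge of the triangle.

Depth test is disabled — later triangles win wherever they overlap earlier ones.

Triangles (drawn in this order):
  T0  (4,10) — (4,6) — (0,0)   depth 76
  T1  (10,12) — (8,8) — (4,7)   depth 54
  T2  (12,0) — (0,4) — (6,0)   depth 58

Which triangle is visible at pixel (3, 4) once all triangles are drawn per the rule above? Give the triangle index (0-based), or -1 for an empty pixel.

T0:
  2·area = 16  (B↔C swapped to make it positive)
  edge (4, 10)→(0, 0): d=(-4,-10) inclusive
  edge (0, 0)→(4, 6): d=(4,6) inclusive
  edge (4, 6)→(4, 10): d=(0,4) inclusive
    (1,2)@(3, 5): e=[10,2,4] → X
    (2,2)@(5, 5): e=[30,-10,-4] → .
    (1,3)@(3, 7): e=[2,10,4] → X
    (2,3)@(5, 7): e=[22,-2,-4] → .
    (1,4)@(3, 9): e=[-6,18,4] → .
  covered (2 px):
    . . . . . . .
    . . . . . . .
    . X . . . . .
    . X . . . . .
    . . . . . . .
    . . . . . . .
    . . . . . . .
    . . . . . . .
T1:
  2·area = 14  (B↔C swapped to make it positive)
  edge (10, 12)→(4, 7): d=(-6,-5) inclusive
  edge (4, 7)→(8, 8): d=(4,1) inclusive
  edge (8, 8)→(10, 12): d=(2,4) inclusive
    (3,4)@(7, 9): e=[3,5,6] → X
    (4,4)@(9, 9): e=[13,3,-2] → .
    (3,5)@(7, 11): e=[-9,13,10] → .
    (4,5)@(9, 11): e=[1,11,2] → X
    (5,5)@(11, 11): e=[11,9,-6] → .
    (4,6)@(9, 13): e=[-11,19,6] → .
  covered (2 px):
    . . . . . . .
    . . . . . . .
    . . . . . . .
    . . . . . . .
    . . . X . . .
    . . . . X . .
    . . . . . . .
    . . . . . . .
T2:
  2·area = 24
  edge (12, 0)→(0, 4): d=(-12,4) inclusive
  edge (0, 4)→(6, 0): d=(6,-4) inclusive
  edge (6, 0)→(12, 0): d=(6,0) inclusive
    (2,0)@(5, 1): e=[16,2,6] → X
    (3,0)@(7, 1): e=[8,10,6] → X
    (4,0)@(9, 1): e=[0,18,6] → X  [on edge]
    (5,0)@(11, 1): e=[-8,26,6] → .
    (1,1)@(3, 3): e=[0,6,18] → X  [on edge]
    (2,1)@(5, 3): e=[-8,14,18] → .
    (3,1)@(7, 3): e=[-16,22,18] → .
    (4,1)@(9, 3): e=[-24,30,18] → .
    (1,2)@(3, 5): e=[-24,18,30] → .
  covered (4 px):
    . . X X X . .
    . X . . . . .
    . . . . . . .
    . . . . . . .
    . . . . . . .
    . . . . . . .
    . . . . . . .
    . . . . . . .

Z-buffer (winner per pixel, '.' = empty):
  . . 2 2 2 . .
  . 2 . . . . .
  . 0 . . . . .
  . 0 . . . . .
  . . . 1 . . .
  . . . . 1 . .
  . . . . . . .
  . . . . . . .

Result: 1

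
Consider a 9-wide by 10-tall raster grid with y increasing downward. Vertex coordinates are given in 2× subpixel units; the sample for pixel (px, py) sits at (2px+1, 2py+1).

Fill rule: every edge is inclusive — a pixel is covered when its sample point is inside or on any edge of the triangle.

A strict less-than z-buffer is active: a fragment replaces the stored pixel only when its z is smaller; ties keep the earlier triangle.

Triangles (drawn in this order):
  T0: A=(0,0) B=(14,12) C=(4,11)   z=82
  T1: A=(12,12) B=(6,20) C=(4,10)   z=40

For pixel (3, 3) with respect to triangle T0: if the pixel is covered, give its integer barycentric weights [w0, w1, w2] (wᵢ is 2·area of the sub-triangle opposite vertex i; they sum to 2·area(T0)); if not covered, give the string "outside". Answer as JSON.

T0:
  2·area = 106
  edge (0, 0)→(14, 12): d=(14,12) inclusive
  edge (14, 12)→(4, 11): d=(-10,-1) inclusive
  edge (4, 11)→(0, 0): d=(-4,-11) inclusive
    (0,0)@(1, 1): e=[2,97,7] → █
    (1,0)@(3, 1): e=[-22,99,29] → ·
    (0,1)@(1, 3): e=[30,77,-1] → ·
    (1,1)@(3, 3): e=[6,79,21] → █
    (2,1)@(5, 3): e=[-18,81,43] → ·
    (1,2)@(3, 5): e=[34,59,13] → █
    (2,2)@(5, 5): e=[10,61,35] → █
    (3,2)@(7, 5): e=[-14,63,57] → ·
    (1,3)@(3, 7): e=[62,39,5] → █
    (3,3)@(7, 7): e=[14,43,49] → █
    (4,3)@(9, 7): e=[-10,45,71] → ·
    (1,4)@(3, 9): e=[90,19,-3] → ·
  covered (14 px):
    █ · · · · · · · ·
    · █ · · · · · · ·
    · █ █ · · · · · ·
    · █ █ █ · · · · ·
    · · █ █ █ · · · ·
    · · █ █ █ █ · · ·
    · · · · · · · · ·
    · · · · · · · · ·
    · · · · · · · · ·
    · · · · · · · · ·
T1:
  2·area = 76
  edge (12, 12)→(6, 20): d=(-6,8) inclusive
  edge (6, 20)→(4, 10): d=(-2,-10) inclusive
  edge (4, 10)→(12, 12): d=(8,2) inclusive
    (1,2)@(3, 5): e=[114,0,-38] → ·  [on edge]
    (2,5)@(5, 11): e=[62,8,6] → █
    (3,5)@(7, 11): e=[46,28,2] → █
    (4,5)@(9, 11): e=[30,48,-2] → ·
    (2,6)@(5, 13): e=[50,4,22] → █
    (4,6)@(9, 13): e=[18,44,14] → █
    (5,6)@(11, 13): e=[2,64,10] → █
    (6,6)@(13, 13): e=[-14,84,6] → ·
    (2,7)@(5, 15): e=[38,0,38] → █  [on edge]
    (5,7)@(11, 15): e=[-10,60,26] → ·
    (2,8)@(5, 17): e=[26,-4,54] → ·
    (3,8)@(7, 17): e=[10,16,50] → █
  covered (10 px):
    · · · · · · · · ·
    · · · · · · · · ·
    · · · · · · · · ·
    · · · · · · · · ·
    · · · · · · · · ·
    · · █ █ · · · · ·
    · · █ █ █ █ · · ·
    · · █ █ █ · · · ·
    · · · █ · · · · ·
    · · · · · · · · ·

Answer: [43,49,14]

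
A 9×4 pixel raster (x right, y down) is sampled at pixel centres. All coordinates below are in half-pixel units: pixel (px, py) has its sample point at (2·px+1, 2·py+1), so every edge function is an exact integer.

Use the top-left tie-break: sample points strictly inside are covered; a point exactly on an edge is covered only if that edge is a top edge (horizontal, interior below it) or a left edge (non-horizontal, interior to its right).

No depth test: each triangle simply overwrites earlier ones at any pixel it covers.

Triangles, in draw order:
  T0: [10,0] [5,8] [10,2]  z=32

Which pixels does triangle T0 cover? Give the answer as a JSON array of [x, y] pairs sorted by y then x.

T0:
  2·area = 10  (B↔C swapped to make it positive)
  edge (10, 0)→(10, 2): d=(0,2) right/bottom  bias=-1
  edge (10, 2)→(5, 8): d=(-5,6) right/bottom  bias=-1
  edge (5, 8)→(10, 0): d=(5,-8) top-left  bias=+0
    (4,1)@(9, 3): e=[2,1,7] → #
    (5,1)@(11, 3): e=[-2,-11,23] → ·
    (3,2)@(7, 5): e=[6,3,1] → #
    (4,2)@(9, 5): e=[2,-9,17] → ·
    (3,3)@(7, 7): e=[6,-7,11] → ·
  covered (2 px):
    · · · · · · · · ·
    · · · · # · · · ·
    · · · # · · · · ·
    · · · · · · · · ·

Answer: [[4,1],[3,2]]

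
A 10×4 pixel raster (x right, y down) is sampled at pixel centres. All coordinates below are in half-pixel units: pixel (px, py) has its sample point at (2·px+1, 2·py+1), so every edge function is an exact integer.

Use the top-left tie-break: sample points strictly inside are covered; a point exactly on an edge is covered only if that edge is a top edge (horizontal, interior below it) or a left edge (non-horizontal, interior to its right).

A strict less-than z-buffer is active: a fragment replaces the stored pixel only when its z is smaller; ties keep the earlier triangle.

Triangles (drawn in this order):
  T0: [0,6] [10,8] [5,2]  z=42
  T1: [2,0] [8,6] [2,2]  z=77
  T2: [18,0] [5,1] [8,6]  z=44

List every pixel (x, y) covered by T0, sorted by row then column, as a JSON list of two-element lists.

T0:
  2·area = 50  (B↔C swapped to make it positive)
  edge (0, 6)→(5, 2): d=(5,-4) top-left  bias=+0
  edge (5, 2)→(10, 8): d=(5,6) right/bottom  bias=-1
  edge (10, 8)→(0, 6): d=(-10,-2) top-left  bias=+0
    (2,1)@(5, 3): e=[5,5,40] → #
    (3,1)@(7, 3): e=[13,-7,44] → ·
    (1,2)@(3, 5): e=[7,27,16] → #
    (3,2)@(7, 5): e=[23,3,24] → #
    (4,2)@(9, 5): e=[31,-9,28] → ·
    (1,3)@(3, 7): e=[17,37,-4] → ·
    (2,3)@(5, 7): e=[25,25,0] → #  [on edge]
    (4,3)@(9, 7): e=[41,1,8] → #
    (5,3)@(11, 7): e=[49,-11,12] → ·
  covered (7 px):
    · · · · · · · · · ·
    · · # · · · · · · ·
    · # # # · · · · · ·
    · · # # # · · · · ·
T1:
  2·area = 12
  edge (2, 0)→(8, 6): d=(6,6) right/bottom  bias=-1
  edge (8, 6)→(2, 2): d=(-6,-4) top-left  bias=+0
  edge (2, 2)→(2, 0): d=(0,-2) top-left  bias=+0
    (1,0)@(3, 1): e=[0,10,2] → ·  [on edge]
    (2,1)@(5, 3): e=[0,6,6] → ·  [on edge]
    (3,2)@(7, 5): e=[0,2,10] → ·  [on edge]
    (4,3)@(9, 7): e=[0,-2,14] → ·  [on edge]
  covered (0 px):
    · · · · · · · · · ·
    · · · · · · · · · ·
    · · · · · · · · · ·
    · · · · · · · · · ·
T2:
  2·area = 68  (B↔C swapped to make it positive)
  edge (18, 0)→(8, 6): d=(-10,6) right/bottom  bias=-1
  edge (8, 6)→(5, 1): d=(-3,-5) top-left  bias=+0
  edge (5, 1)→(18, 0): d=(13,-1) top-left  bias=+0
    (2,0)@(5, 1): e=[68,0,0] → #  [on edge]
    (3,0)@(7, 1): e=[56,10,2] → #
    (4,0)@(9, 1): e=[44,20,4] → #
    (5,0)@(11, 1): e=[32,30,6] → #
    (6,0)@(13, 1): e=[20,40,8] → #
    (7,0)@(15, 1): e=[8,50,10] → #
    (8,0)@(17, 1): e=[-4,60,12] → ·
    (2,1)@(5, 3): e=[48,-6,26] → ·
    (3,1)@(7, 3): e=[36,4,28] → #
    (6,1)@(13, 3): e=[0,34,34] → ·  [on edge]
    (7,1)@(15, 3): e=[-12,44,36] → ·
    (3,2)@(7, 5): e=[16,-2,54] → ·
  covered (10 px):
    · · # # # # # # · ·
    · · · # # # · · · ·
    · · · · # · · · · ·
    · · · · · · · · · ·

Answer: [[2,1],[1,2],[2,2],[3,2],[2,3],[3,3],[4,3]]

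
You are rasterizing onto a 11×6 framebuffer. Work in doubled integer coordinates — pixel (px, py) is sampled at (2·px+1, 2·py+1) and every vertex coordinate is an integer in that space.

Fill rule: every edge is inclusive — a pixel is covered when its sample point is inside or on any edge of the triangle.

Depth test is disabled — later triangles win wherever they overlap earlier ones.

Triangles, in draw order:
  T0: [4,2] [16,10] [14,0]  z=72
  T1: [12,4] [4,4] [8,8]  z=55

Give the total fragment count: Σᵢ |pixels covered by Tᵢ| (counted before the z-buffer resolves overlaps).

T0:
  2·area = 104  (B↔C swapped to make it positive)
  edge (4, 2)→(14, 0): d=(10,-2) inclusive
  edge (14, 0)→(16, 10): d=(2,10) inclusive
  edge (16, 10)→(4, 2): d=(-12,-8) inclusive
    (4,0)@(9, 1): e=[0,52,52] → █  [on edge]
    (5,0)@(11, 1): e=[4,32,68] → █
    (6,0)@(13, 1): e=[8,12,84] → █
    (7,0)@(15, 1): e=[12,-8,100] → ·
    (3,1)@(7, 3): e=[16,76,12] → █
    (7,1)@(15, 3): e=[32,-4,76] → ·
    (3,2)@(7, 5): e=[36,80,-12] → ·
    (4,2)@(9, 5): e=[40,60,4] → █
    (7,2)@(15, 5): e=[52,0,52] → █  [on edge]
    (8,2)@(17, 5): e=[56,-20,68] → ·
    (4,3)@(9, 7): e=[60,64,-20] → ·
    (5,3)@(11, 7): e=[64,44,-4] → ·
  covered (14 px):
    · · · · █ █ █ · · · ·
    · · · █ █ █ █ · · · ·
    · · · · █ █ █ █ · · ·
    · · · · · · █ █ · · ·
    · · · · · · · █ · · ·
    · · · · · · · · · · ·
T1:
  2·area = 32  (B↔C swapped to make it positive)
  edge (12, 4)→(8, 8): d=(-4,4) inclusive
  edge (8, 8)→(4, 4): d=(-4,-4) inclusive
  edge (4, 4)→(12, 4): d=(8,0) inclusive
    (0,0)@(1, 1): e=[56,0,-24] → ·  [on edge]
    (7,0)@(15, 1): e=[0,56,-24] → ·  [on edge]
    (1,1)@(3, 3): e=[40,0,-8] → ·  [on edge]
    (6,1)@(13, 3): e=[0,40,-8] → ·  [on edge]
    (2,2)@(5, 5): e=[24,0,8] → █  [on edge]
    (3,2)@(7, 5): e=[16,8,8] → █
    (4,2)@(9, 5): e=[8,16,8] → █
    (5,2)@(11, 5): e=[0,24,8] → █  [on edge]
    (6,2)@(13, 5): e=[-8,32,8] → ·
    (2,3)@(5, 7): e=[16,-8,24] → ·
    (3,3)@(7, 7): e=[8,0,24] → █  [on edge]
    (4,3)@(9, 7): e=[0,8,24] → █  [on edge]
    (3,4)@(7, 9): e=[0,-8,40] → ·  [on edge]
    (4,4)@(9, 9): e=[-8,0,40] → ·  [on edge]
    (2,5)@(5, 11): e=[0,-24,56] → ·  [on edge]
    (5,5)@(11, 11): e=[-24,0,56] → ·  [on edge]
  covered (6 px):
    · · · · · · · · · · ·
    · · · · · · · · · · ·
    · · █ █ █ █ · · · · ·
    · · · █ █ · · · · · ·
    · · · · · · · · · · ·
    · · · · · · · · · · ·

Result: 20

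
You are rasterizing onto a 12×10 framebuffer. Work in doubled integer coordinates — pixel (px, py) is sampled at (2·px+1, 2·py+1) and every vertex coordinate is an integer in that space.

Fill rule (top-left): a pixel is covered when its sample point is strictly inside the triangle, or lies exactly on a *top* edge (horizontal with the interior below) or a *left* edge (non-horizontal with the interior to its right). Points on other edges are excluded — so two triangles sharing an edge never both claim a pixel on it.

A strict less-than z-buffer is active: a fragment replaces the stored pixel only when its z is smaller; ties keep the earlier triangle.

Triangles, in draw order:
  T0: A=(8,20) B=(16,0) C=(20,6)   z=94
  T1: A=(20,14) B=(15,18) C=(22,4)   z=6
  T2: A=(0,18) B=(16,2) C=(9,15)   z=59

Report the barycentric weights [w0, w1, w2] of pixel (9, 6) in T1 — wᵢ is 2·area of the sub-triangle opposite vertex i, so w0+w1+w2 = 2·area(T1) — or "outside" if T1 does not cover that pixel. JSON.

T0:
  2·area = 128
  edge (8, 20)→(16, 0): d=(8,-20) top-left  bias=+0
  edge (16, 0)→(20, 6): d=(4,6) right/bottom  bias=-1
  edge (20, 6)→(8, 20): d=(-12,14) right/bottom  bias=-1
    (7,1)@(15, 3): e=[4,18,106] → X
    (8,1)@(17, 3): e=[44,6,78] → X
    (9,1)@(19, 3): e=[84,-6,50] → .
    (7,2)@(15, 5): e=[20,26,82] → X
    (9,2)@(19, 5): e=[100,2,26] → X
    (10,2)@(21, 5): e=[140,-10,-2] → .
    (7,3)@(15, 7): e=[36,34,58] → X
    (10,3)@(21, 7): e=[156,-2,-26] → .
    (6,4)@(13, 9): e=[12,54,62] → X
    (9,4)@(19, 9): e=[132,18,-22] → .
    (6,5)@(13, 11): e=[28,62,38] → X
    (8,5)@(17, 11): e=[108,38,-18] → .
  covered (16 px):
    . . . . . . . . . . . .
    . . . . . . . X X . . .
    . . . . . . . X X X . .
    . . . . . . . X X X . .
    . . . . . . X X X . . .
    . . . . . . X X . . . .
    . . . . . X X . . . . .
    . . . . . X . . . . . .
    . . . . . . . . . . . .
    . . . . . . . . . . . .
T1:
  2·area = 42
  edge (20, 14)→(15, 18): d=(-5,4) right/bottom  bias=-1
  edge (15, 18)→(22, 4): d=(7,-14) top-left  bias=+0
  edge (22, 4)→(20, 14): d=(-2,10) right/bottom  bias=-1
    (10,3)@(21, 7): e=[31,7,4] → X
    (11,3)@(23, 7): e=[23,35,-16] → .
    (10,4)@(21, 9): e=[21,21,0] → .  [on edge]
    (9,5)@(19, 11): e=[19,7,16] → X
    (10,5)@(21, 11): e=[11,35,-4] → .
    (9,6)@(19, 13): e=[9,21,12] → X
    (10,6)@(21, 13): e=[1,49,-8] → .
    (8,7)@(17, 15): e=[7,7,28] → X
    (9,7)@(19, 15): e=[-1,35,8] → .
    (8,8)@(17, 17): e=[-3,21,24] → .
    (9,9)@(19, 19): e=[-21,63,0] → .  [on edge]
  covered (4 px):
    . . . . . . . . . . . .
    . . . . . . . . . . . .
    . . . . . . . . . . . .
    . . . . . . . . . . X .
    . . . . . . . . . . . .
    . . . . . . . . . X . .
    . . . . . . . . . X . .
    . . . . . . . . X . . .
    . . . . . . . . . . . .
    . . . . . . . . . . . .
T2:
  2·area = 96
  edge (0, 18)→(16, 2): d=(16,-16) top-left  bias=+0
  edge (16, 2)→(9, 15): d=(-7,13) right/bottom  bias=-1
  edge (9, 15)→(0, 18): d=(-9,3) right/bottom  bias=-1
    (8,0)@(17, 1): e=[0,-6,102] → .  [on edge]
    (7,1)@(15, 3): e=[0,6,90] → X  [on edge]
    (8,1)@(17, 3): e=[32,-20,84] → .
    (6,2)@(13, 5): e=[0,18,78] → X  [on edge]
    (7,2)@(15, 5): e=[32,-8,72] → .
    (5,3)@(11, 7): e=[0,30,66] → X  [on edge]
    (7,3)@(15, 7): e=[64,-22,54] → .
    (4,4)@(9, 9): e=[0,42,54] → X  [on edge]
    (6,4)@(13, 9): e=[64,-10,42] → .
    (3,5)@(7, 11): e=[0,54,42] → X  [on edge]
    (6,5)@(13, 11): e=[96,-24,24] → .
    (10,5)@(21, 11): e=[224,-128,0] → .  [on edge]
    (2,6)@(5, 13): e=[0,66,30] → X  [on edge]
    (7,6)@(15, 13): e=[160,-64,0] → .  [on edge]
    (1,7)@(3, 15): e=[0,78,18] → X  [on edge]
    (4,7)@(9, 15): e=[96,0,0] → .  [on edge]
    (0,8)@(1, 17): e=[0,90,6] → X  [on edge]
    (1,8)@(3, 17): e=[32,64,0] → .  [on edge]
  covered (16 px):
    . . . . . . . . . . . .
    . . . . . . . X . . . .
    . . . . . . X . . . . .
    . . . . . X X . . . . .
    . . . . X X . . . . . .
    . . . X X X . . . . . .
    . . X X X . . . . . . .
    . X X X . . . . . . . .
    X . . . . . . . . . . .
    . . . . . . . . . . . .

Result: [21,12,9]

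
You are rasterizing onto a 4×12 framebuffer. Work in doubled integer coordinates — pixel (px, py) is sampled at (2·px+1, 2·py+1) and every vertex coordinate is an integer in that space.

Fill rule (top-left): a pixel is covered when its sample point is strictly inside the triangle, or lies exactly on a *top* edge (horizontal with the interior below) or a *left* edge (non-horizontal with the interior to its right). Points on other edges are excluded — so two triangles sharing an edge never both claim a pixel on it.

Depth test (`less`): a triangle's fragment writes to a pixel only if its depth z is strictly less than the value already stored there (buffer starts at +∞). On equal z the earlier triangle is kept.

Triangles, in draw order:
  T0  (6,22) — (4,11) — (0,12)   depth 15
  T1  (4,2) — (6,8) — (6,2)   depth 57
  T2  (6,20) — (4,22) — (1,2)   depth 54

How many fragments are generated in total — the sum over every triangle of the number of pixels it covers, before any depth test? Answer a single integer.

T0:
  2·area = 46  (B↔C swapped to make it positive)
  edge (6, 22)→(0, 12): d=(-6,-10) top-left  bias=+0
  edge (0, 12)→(4, 11): d=(4,-1) top-left  bias=+0
  edge (4, 11)→(6, 22): d=(2,11) right/bottom  bias=-1
    (0,6)@(1, 13): e=[4,5,37] → X
    (1,6)@(3, 13): e=[24,7,15] → X
    (2,6)@(5, 13): e=[44,9,-7] → .
    (0,7)@(1, 15): e=[-8,13,41] → .
    (1,7)@(3, 15): e=[12,15,19] → X
    (2,7)@(5, 15): e=[32,17,-3] → .
    (1,8)@(3, 17): e=[0,23,23] → X  [on edge]
    (2,8)@(5, 17): e=[20,25,1] → X
    (3,8)@(7, 17): e=[40,27,-21] → .
    (1,9)@(3, 19): e=[-12,31,27] → .
    (2,9)@(5, 19): e=[8,33,5] → X
    (3,9)@(7, 19): e=[28,35,-17] → .
  covered (6 px):
    . . . .
    . . . .
    . . . .
    . . . .
    . . . .
    . . . .
    X X . .
    . X . .
    . X X .
    . . X .
    . . . .
    . . . .
T1:
  2·area = 12  (B↔C swapped to make it positive)
  edge (4, 2)→(6, 2): d=(2,0) top-left  bias=+0
  edge (6, 2)→(6, 8): d=(0,6) right/bottom  bias=-1
  edge (6, 8)→(4, 2): d=(-2,-6) top-left  bias=+0
    (2,1)@(5, 3): e=[2,6,4] → X
    (3,1)@(7, 3): e=[2,-6,16] → .
    (2,2)@(5, 5): e=[6,6,0] → X  [on edge]
    (3,2)@(7, 5): e=[6,-6,12] → .
    (2,3)@(5, 7): e=[10,6,-4] → .
    (3,5)@(7, 11): e=[18,-6,0] → .  [on edge]
  covered (2 px):
    . . . .
    . . X .
    . . X .
    . . . .
    . . . .
    . . . .
    . . . .
    . . . .
    . . . .
    . . . .
    . . . .
    . . . .
T2:
  2·area = 46
  edge (6, 20)→(4, 22): d=(-2,2) right/bottom  bias=-1
  edge (4, 22)→(1, 2): d=(-3,-20) top-left  bias=+0
  edge (1, 2)→(6, 20): d=(5,18) right/bottom  bias=-1
    (1,5)@(3, 11): e=[24,13,9] → X
    (2,5)@(5, 11): e=[20,53,-27] → .
    (1,6)@(3, 13): e=[20,7,19] → X
    (2,6)@(5, 13): e=[16,47,-17] → .
    (1,7)@(3, 15): e=[16,1,29] → X
    (2,7)@(5, 15): e=[12,41,-7] → .
    (1,8)@(3, 17): e=[12,-5,39] → .
    (2,8)@(5, 17): e=[8,35,3] → X
    (3,8)@(7, 17): e=[4,75,-33] → .
    (2,9)@(5, 19): e=[4,29,13] → X
    (3,9)@(7, 19): e=[0,69,-23] → .  [on edge]
    (2,10)@(5, 21): e=[0,23,23] → .  [on edge]
    (1,11)@(3, 23): e=[0,-23,69] → .  [on edge]
  covered (5 px):
    . . . .
    . . . .
    . . . .
    . . . .
    . . . .
    . X . .
    . X . .
    . X . .
    . . X .
    . . X .
    . . . .
    . . . .

Final: 13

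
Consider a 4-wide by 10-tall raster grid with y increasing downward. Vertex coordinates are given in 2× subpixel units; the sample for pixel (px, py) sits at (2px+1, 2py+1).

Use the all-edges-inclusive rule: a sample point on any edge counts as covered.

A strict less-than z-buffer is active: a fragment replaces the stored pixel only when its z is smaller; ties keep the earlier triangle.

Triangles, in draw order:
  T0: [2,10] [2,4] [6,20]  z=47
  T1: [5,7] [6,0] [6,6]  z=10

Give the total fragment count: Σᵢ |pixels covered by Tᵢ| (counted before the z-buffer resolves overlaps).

T0:
  2·area = 24
  edge (2, 10)→(2, 4): d=(0,-6) inclusive
  edge (2, 4)→(6, 20): d=(4,16) inclusive
  edge (6, 20)→(2, 10): d=(-4,-10) inclusive
    (1,4)@(3, 9): e=[6,4,14] → #
    (2,4)@(5, 9): e=[18,-28,34] → ·
    (1,5)@(3, 11): e=[6,12,6] → #
    (2,5)@(5, 11): e=[18,-20,26] → ·
    (1,6)@(3, 13): e=[6,20,-2] → ·
    (2,8)@(5, 17): e=[18,4,2] → #
    (3,8)@(7, 17): e=[30,-28,22] → ·
    (2,9)@(5, 19): e=[18,12,-6] → ·
  covered (3 px):
    · · · ·
    · · · ·
    · · · ·
    · · · ·
    · # · ·
    · # · ·
    · · · ·
    · · · ·
    · · # ·
    · · · ·
T1:
  2·area = 6
  edge (5, 7)→(6, 0): d=(1,-7) inclusive
  edge (6, 0)→(6, 6): d=(0,6) inclusive
  edge (6, 6)→(5, 7): d=(-1,1) inclusive
    (3,2)@(7, 5): e=[12,-6,0] → ·  [on edge]
    (2,3)@(5, 7): e=[0,6,0] → #  [on edge]
    (3,3)@(7, 7): e=[14,-6,-2] → ·
    (1,4)@(3, 9): e=[-12,18,0] → ·  [on edge]
    (2,4)@(5, 9): e=[2,6,-2] → ·
    (0,5)@(1, 11): e=[-24,30,0] → ·  [on edge]
  covered (1 px):
    · · · ·
    · · · ·
    · · · ·
    · · # ·
    · · · ·
    · · · ·
    · · · ·
    · · · ·
    · · · ·
    · · · ·

Final: 4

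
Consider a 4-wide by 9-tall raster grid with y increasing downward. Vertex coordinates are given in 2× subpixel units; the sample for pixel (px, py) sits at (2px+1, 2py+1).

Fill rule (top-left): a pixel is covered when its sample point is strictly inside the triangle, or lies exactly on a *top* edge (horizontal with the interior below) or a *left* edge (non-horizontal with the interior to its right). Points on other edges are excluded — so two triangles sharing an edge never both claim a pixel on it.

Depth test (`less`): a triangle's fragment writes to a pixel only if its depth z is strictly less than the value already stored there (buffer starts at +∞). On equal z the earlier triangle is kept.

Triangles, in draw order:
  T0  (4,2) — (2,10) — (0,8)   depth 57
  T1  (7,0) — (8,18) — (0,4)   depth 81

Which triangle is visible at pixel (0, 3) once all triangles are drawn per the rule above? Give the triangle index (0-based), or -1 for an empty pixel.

T0:
  2·area = 20
  edge (4, 2)→(2, 10): d=(-2,8) right/bottom  bias=-1
  edge (2, 10)→(0, 8): d=(-2,-2) top-left  bias=+0
  edge (0, 8)→(4, 2): d=(4,-6) top-left  bias=+0
    (1,2)@(3, 5): e=[2,12,6] → #
    (2,2)@(5, 5): e=[-14,16,18] → ·
    (0,3)@(1, 7): e=[14,4,2] → #
    (1,3)@(3, 7): e=[-2,8,14] → ·
    (0,4)@(1, 9): e=[10,0,10] → #  [on edge]
    (1,4)@(3, 9): e=[-6,4,22] → ·
    (0,5)@(1, 11): e=[6,-4,18] → ·
    (1,5)@(3, 11): e=[-10,0,30] → ·  [on edge]
    (2,6)@(5, 13): e=[-30,0,50] → ·  [on edge]
    (3,7)@(7, 15): e=[-50,0,70] → ·  [on edge]
  covered (3 px):
    · · · ·
    · · · ·
    · # · ·
    # · · ·
    # · · ·
    · · · ·
    · · · ·
    · · · ·
    · · · ·
T1:
  2·area = 130
  edge (7, 0)→(8, 18): d=(1,18) right/bottom  bias=-1
  edge (8, 18)→(0, 4): d=(-8,-14) top-left  bias=+0
  edge (0, 4)→(7, 0): d=(7,-4) top-left  bias=+0
    (3,0)@(7, 1): e=[1,122,7] → #
    (1,1)@(3, 3): e=[75,50,5] → #
    (2,1)@(5, 3): e=[39,78,13] → #
    (0,2)@(1, 5): e=[113,6,11] → #
    (0,3)@(1, 7): e=[115,-10,25] → ·
    (1,3)@(3, 7): e=[79,18,33] → #
    (1,4)@(3, 9): e=[81,2,47] → #
    (1,5)@(3, 11): e=[83,-14,61] → ·
    (2,5)@(5, 11): e=[47,14,69] → #
    (2,6)@(5, 13): e=[49,-2,83] → ·
    (3,6)@(7, 13): e=[13,26,91] → #
    (3,7)@(7, 15): e=[15,10,105] → #
  covered (18 px):
    · · · #
    · # # #
    # # # #
    · # # #
    · # # #
    · · # #
    · · · #
    · · · #
    · · · ·

Z-buffer (winner per pixel, '.' = empty):
  . . . 1
  . 1 1 1
  1 0 1 1
  0 1 1 1
  0 1 1 1
  . . 1 1
  . . . 1
  . . . 1
  . . . .

Final: 0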